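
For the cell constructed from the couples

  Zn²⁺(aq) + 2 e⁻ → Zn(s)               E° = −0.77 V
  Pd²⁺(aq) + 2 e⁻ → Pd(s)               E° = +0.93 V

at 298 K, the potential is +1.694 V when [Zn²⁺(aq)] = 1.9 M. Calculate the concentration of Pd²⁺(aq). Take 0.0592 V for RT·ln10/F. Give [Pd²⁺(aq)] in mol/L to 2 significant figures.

1.2 M

The Pd²⁺/Pd couple has the larger reduction potential, so it is the cathode: E°cell = +0.93 − (−0.77) = +1.70 V and n = 2.
Rearranging E = E° − (0.0592/n)·log Q gives log Q = 2(+1.70 − (+1.694))/0.0592 = 0.203.
The balanced reaction is Pd²⁺(aq) + Zn(s) → Pd(s) + Zn²⁺(aq), so Q = [Zn²⁺(aq)] / [Pd²⁺(aq)].
Substituting the known concentrations and solving, log [Pd²⁺(aq)] = 0.076 and [Pd²⁺(aq)] = 1.2 M.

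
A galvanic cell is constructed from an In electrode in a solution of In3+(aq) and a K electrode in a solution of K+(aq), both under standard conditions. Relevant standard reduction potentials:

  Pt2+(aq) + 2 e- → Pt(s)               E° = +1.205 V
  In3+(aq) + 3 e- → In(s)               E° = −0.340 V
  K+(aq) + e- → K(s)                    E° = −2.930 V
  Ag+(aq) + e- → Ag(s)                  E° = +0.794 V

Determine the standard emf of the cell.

The In³⁺/In couple has the higher E°, so In ion is reduced (cathode) and K is oxidized (anode).
E°cell = E°(cathode) − E°(anode) = −0.340 − (−2.930) = +2.590 V.

+2.590 V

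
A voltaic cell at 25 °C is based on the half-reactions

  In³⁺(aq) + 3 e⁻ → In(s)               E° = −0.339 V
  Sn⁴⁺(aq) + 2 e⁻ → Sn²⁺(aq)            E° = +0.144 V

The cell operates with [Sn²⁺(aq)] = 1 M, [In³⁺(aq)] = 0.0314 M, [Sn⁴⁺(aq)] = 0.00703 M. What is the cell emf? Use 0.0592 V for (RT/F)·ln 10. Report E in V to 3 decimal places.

Since E°(Sn⁴⁺/Sn²⁺) > E°(In³⁺/In), Sn⁴⁺/Sn²⁺ serves as the cathode.
The standard potential is +0.144 − (−0.339) = +0.483 V and the balanced reaction transfers n = 6 electrons.
Balancing gives 3 Sn⁴⁺(aq) + 2 In(s) → 3 Sn²⁺(aq) + 2 In³⁺(aq); hence Q = ([Sn²⁺(aq)]^3·[In³⁺(aq)]^2) / [Sn⁴⁺(aq)]^3 = 2.84×10^3 (log Q = 3.453).
By the Nernst equation, E = +0.483 − (0.0592/6)·(3.453) = +0.449 V.

+0.449 V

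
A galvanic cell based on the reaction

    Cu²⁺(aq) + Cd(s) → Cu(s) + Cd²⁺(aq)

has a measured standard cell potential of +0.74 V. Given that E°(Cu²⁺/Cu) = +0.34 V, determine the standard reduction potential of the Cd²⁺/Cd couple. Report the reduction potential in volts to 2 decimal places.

−0.40 V

In the reaction as written the Cu²⁺/Cu couple is reduced (cathode) and Cd²⁺/Cd is oxidized (anode), so E°cell = E°(Cu²⁺/Cu) − E°(Cd²⁺/Cd).
E°(Cd²⁺/Cd) = E°(cathode) − E°cell = +0.34 − (+0.74) = −0.40 V.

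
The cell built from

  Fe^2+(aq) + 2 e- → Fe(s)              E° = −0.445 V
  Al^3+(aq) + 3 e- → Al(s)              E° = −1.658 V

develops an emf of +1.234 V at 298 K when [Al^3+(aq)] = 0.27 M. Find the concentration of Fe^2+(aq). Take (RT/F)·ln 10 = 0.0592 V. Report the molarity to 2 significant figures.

2.1 M

The Fe²⁺/Fe couple has the larger reduction potential, so it is the cathode: E°cell = −0.445 − (−1.658) = +1.213 V and n = 6.
From the Nernst equation, log Q = n(E° − E)/0.0592 = 6·(+1.213 − (+1.234))/0.0592 = −2.128.
The balanced reaction is 3 Fe^2+(aq) + 2 Al(s) → 3 Fe(s) + 2 Al^3+(aq), so Q = [Al^3+(aq)]^2 / [Fe^2+(aq)]^3.
Solving for the unknown gives log [Fe^2+(aq)] = 0.330, so [Fe^2+(aq)] ≈ 2.1 M.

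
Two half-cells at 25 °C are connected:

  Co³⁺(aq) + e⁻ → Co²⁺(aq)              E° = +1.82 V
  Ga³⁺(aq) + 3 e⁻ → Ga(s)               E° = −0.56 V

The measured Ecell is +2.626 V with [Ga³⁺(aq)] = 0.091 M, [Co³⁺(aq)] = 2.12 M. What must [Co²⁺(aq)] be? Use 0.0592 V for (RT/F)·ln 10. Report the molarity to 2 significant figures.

Co³⁺/Co²⁺ is the cathode (higher E°); E°cell = +1.82 − (−0.56) = +2.38 V with n = 3.
From the Nernst equation, log Q = n(E° − E)/0.0592 = 3·(+2.38 − (+2.626))/0.0592 = −12.466.
The balanced reaction is 3 Co³⁺(aq) + Ga(s) → 3 Co²⁺(aq) + Ga³⁺(aq), so Q = ([Co²⁺(aq)]^3·[Ga³⁺(aq)]) / [Co³⁺(aq)]^3.
Isolating [Co²⁺(aq)] in Q = 10^{−12.466} yields log [Co²⁺(aq)] = −3.482, i.e. 0.00033 M.

0.00033 M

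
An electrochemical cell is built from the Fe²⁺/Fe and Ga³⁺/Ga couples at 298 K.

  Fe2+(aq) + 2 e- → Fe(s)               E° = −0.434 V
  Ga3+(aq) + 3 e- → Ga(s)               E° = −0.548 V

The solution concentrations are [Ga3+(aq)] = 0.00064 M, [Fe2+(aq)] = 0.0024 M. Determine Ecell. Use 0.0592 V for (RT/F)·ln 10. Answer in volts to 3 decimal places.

Since E°(Fe²⁺/Fe) > E°(Ga³⁺/Ga), Fe²⁺/Fe serves as the cathode.
The standard potential is −0.434 − (−0.548) = +0.114 V and the balanced reaction transfers n = 6 electrons.
Balancing gives 3 Fe2+(aq) + 2 Ga(s) → 3 Fe(s) + 2 Ga3+(aq); hence Q = [Ga3+(aq)]^2 / [Fe2+(aq)]^3 = 29.6 (log Q = 1.472).
E = E° − (0.0592/n)·log Q = +0.114 − (0.0592/6)(1.472) = +0.099 V.

+0.099 V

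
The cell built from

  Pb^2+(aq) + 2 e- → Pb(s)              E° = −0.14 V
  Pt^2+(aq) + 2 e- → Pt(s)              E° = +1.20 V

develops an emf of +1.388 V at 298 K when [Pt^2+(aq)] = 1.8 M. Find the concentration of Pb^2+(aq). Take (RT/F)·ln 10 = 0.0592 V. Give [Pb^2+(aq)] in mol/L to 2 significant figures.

The Pt²⁺/Pt couple has the larger reduction potential, so it is the cathode: E°cell = +1.20 − (−0.14) = +1.34 V and n = 2.
From the Nernst equation, log Q = n(E° − E)/0.0592 = 2·(+1.34 − (+1.388))/0.0592 = −1.622.
For Pt^2+(aq) + Pb(s) → Pt(s) + Pb^2+(aq), the reaction quotient is Q = [Pb^2+(aq)] / [Pt^2+(aq)].
Substituting the known concentrations and solving, log [Pb^2+(aq)] = −1.367 and [Pb^2+(aq)] = 0.043 M.

0.043 M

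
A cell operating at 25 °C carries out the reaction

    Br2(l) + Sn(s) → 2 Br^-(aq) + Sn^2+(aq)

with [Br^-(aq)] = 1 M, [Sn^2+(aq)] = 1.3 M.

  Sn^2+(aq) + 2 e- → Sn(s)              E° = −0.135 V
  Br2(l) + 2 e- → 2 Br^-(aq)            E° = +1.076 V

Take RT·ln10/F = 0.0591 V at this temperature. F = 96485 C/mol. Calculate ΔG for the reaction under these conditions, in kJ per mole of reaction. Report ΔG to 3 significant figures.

−233 kJ/mol

E°cell = +1.076 − (−0.135) = +1.211 V; the balanced reaction transfers n = 2 electrons.
Q = [Br^-(aq)]^2·[Sn^2+(aq)] = 1.3, so log Q = 0.114 and E = +1.211 − (0.0591/2)(0.114) = +1.2076 V.
Then ΔG = −nFE = −2 × 96485 × +1.2076 J/mol = −233 kJ/mol.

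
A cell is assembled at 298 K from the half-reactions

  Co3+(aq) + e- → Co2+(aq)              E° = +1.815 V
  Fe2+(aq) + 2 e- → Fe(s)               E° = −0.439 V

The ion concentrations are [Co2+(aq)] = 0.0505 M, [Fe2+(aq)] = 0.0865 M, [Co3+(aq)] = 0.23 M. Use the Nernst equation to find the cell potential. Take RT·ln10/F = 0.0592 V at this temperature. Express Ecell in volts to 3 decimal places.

+2.324 V

Since E°(Co³⁺/Co²⁺) > E°(Fe²⁺/Fe), Co³⁺/Co²⁺ serves as the cathode.
The standard potential is +1.815 − (−0.439) = +2.254 V and the balanced reaction transfers n = 2 electrons.
For the overall reaction 2 Co3+(aq) + Fe(s) → 2 Co2+(aq) + Fe2+(aq), Q = ([Co2+(aq)]^2·[Fe2+(aq)]) / [Co3+(aq)]^2 = 0.00417, giving log Q = −2.380.
E = E° − (0.0592/n)·log Q = +2.254 − (0.0592/2)(−2.380) = +2.324 V.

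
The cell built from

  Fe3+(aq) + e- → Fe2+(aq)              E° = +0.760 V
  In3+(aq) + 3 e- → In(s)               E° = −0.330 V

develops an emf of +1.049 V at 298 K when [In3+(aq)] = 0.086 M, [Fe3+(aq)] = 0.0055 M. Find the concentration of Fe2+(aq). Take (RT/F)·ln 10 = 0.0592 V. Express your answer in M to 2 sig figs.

0.061 M

The Fe³⁺/Fe²⁺ couple has the larger reduction potential, so it is the cathode: E°cell = +0.760 − (−0.330) = +1.090 V and n = 3.
From the Nernst equation, log Q = n(E° − E)/0.0592 = 3·(+1.090 − (+1.049))/0.0592 = 2.078.
Balancing electrons gives 3 Fe3+(aq) + In(s) → 3 Fe2+(aq) + In3+(aq); thus Q = ([Fe2+(aq)]^3·[In3+(aq)]) / [Fe3+(aq)]^3.
Isolating [Fe2+(aq)] in Q = 10^{2.078} yields log [Fe2+(aq)] = −1.212, i.e. 0.061 M.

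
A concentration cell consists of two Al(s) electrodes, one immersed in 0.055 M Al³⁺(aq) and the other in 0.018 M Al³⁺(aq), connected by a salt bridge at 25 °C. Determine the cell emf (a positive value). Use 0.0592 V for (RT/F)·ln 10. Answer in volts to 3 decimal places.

For a concentration cell E°cell = 0, since both electrodes use the same couple.
The compartment with the higher Al³⁺(aq) concentration (0.055 M) acts as the cathode; ions are reduced there and produced at the dilute (0.018 M) anode.
With n = 3, Ecell = −(0.0592/3)·log([dilute]/[conc]) = −(0.0592/3)·log(0.018/0.055) = +0.010 V.

0.010 V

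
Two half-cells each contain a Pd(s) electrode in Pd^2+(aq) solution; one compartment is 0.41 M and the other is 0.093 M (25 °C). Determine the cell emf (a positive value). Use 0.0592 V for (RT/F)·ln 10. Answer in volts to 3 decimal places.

For a concentration cell E°cell = 0, since both electrodes use the same couple.
The compartment with the higher Pd^2+(aq) concentration (0.41 M) acts as the cathode; ions are reduced there and produced at the dilute (0.093 M) anode.
With n = 2, Ecell = −(0.0592/2)·log([dilute]/[conc]) = −(0.0592/2)·log(0.093/0.41) = +0.019 V.

0.019 V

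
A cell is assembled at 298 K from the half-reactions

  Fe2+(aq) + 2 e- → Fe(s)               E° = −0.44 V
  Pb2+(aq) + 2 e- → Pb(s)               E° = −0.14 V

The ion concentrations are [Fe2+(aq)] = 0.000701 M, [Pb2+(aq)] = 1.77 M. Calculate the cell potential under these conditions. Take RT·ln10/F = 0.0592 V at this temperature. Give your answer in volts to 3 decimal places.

Since E°(Pb²⁺/Pb) > E°(Fe²⁺/Fe), Pb²⁺/Pb serves as the cathode.
The standard potential is −0.14 − (−0.44) = +0.30 V and the balanced reaction transfers n = 2 electrons.
Balancing gives Pb2+(aq) + Fe(s) → Pb(s) + Fe2+(aq); hence Q = [Fe2+(aq)] / [Pb2+(aq)] = 0.000396 (log Q = −3.402).
By the Nernst equation, E = +0.30 − (0.0592/2)·(−3.402) = +0.401 V.

+0.401 V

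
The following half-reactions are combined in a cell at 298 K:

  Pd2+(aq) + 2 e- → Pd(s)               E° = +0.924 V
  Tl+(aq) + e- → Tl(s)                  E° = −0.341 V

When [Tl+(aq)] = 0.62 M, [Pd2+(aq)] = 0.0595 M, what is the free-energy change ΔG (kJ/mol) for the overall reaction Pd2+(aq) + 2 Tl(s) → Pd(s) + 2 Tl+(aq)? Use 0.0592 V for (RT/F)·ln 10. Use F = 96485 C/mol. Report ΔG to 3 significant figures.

The standard cell potential is +0.924 − (−0.341) = +1.265 V, with n = 2 electrons in the balanced equation.
Q = [Tl+(aq)]^2 / [Pd2+(aq)] = 6.46, so log Q = 0.810 and E = +1.265 − (0.0592/2)(0.810) = +1.2410 V.
Then ΔG = −nFE = −2 × 96485 × +1.2410 J/mol = −239 kJ/mol.

−239 kJ/mol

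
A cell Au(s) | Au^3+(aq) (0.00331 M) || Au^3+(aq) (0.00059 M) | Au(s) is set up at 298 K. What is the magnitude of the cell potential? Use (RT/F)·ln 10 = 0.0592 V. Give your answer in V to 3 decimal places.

0.015 V

For a concentration cell E°cell = 0, since both electrodes use the same couple.
The compartment with the higher Au^3+(aq) concentration (0.00331 M) acts as the cathode; ions are reduced there and produced at the dilute (0.00059 M) anode.
With n = 3, Ecell = −(0.0592/3)·log([dilute]/[conc]) = −(0.0592/3)·log(0.00059/0.00331) = +0.015 V.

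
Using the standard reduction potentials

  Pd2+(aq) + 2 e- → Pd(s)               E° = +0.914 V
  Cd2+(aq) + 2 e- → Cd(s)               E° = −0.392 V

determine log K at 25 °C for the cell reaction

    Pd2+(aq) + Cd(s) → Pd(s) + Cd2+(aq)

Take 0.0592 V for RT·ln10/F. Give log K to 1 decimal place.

The Pd²⁺/Pd couple is reduced (cathode); E°cell = +0.914 − (−0.392) = +1.306 V with n = 2.
At equilibrium E = 0, so log K = nE°cell / 0.0592 = (2)(+1.306) / 0.0592 = 44.1.

log K = 44.1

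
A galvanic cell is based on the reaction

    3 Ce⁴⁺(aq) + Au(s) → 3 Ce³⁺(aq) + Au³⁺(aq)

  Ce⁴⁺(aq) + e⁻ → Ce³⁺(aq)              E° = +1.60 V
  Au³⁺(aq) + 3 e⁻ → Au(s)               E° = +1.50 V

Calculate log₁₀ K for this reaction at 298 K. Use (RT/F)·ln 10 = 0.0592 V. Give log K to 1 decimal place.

log K = 5.1

The Ce⁴⁺/Ce³⁺ couple is reduced (cathode); E°cell = +1.60 − (+1.50) = +0.10 V with n = 3.
At equilibrium E = 0, so log K = nE°cell / 0.0592 = (3)(+0.10) / 0.0592 = 5.1.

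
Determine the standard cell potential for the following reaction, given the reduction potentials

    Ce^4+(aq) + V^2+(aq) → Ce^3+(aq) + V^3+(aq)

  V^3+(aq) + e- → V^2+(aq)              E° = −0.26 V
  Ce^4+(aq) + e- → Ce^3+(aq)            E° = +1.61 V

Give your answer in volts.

Ce^4+(aq) gains electrons, so the Ce⁴⁺/Ce³⁺ couple is the cathode; the V³⁺/V²⁺ couple is the anode.
E°cell = E°(cathode) − E°(anode) = +1.61 − (−0.26) = +1.87 V.
The positive value indicates the reaction is spontaneous as written.

+1.87 V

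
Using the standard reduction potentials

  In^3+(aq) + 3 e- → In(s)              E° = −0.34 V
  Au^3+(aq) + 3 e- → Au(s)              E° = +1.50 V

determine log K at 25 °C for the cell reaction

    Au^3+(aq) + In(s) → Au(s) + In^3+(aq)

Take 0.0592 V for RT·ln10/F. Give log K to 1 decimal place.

log K = 93.2

The Au³⁺/Au couple is reduced (cathode); E°cell = +1.50 − (−0.34) = +1.84 V with n = 3.
At equilibrium E = 0, so log K = nE°cell / 0.0592 = (3)(+1.84) / 0.0592 = 93.2.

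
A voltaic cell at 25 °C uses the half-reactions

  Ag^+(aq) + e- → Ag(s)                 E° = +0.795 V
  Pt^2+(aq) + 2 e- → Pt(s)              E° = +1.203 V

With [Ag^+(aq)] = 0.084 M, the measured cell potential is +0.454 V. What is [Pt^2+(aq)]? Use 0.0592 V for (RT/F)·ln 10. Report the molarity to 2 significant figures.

With Pt²⁺/Pt at the cathode and Ag⁺/Ag at the anode, E°cell = +1.203 − (+0.795) = +0.408 V (n = 2).
Rearranging E = E° − (0.0592/n)·log Q gives log Q = 2(+0.408 − (+0.454))/0.0592 = −1.554.
Balancing electrons gives Pt^2+(aq) + 2 Ag(s) → Pt(s) + 2 Ag^+(aq); thus Q = [Ag^+(aq)]^2 / [Pt^2+(aq)].
Solving for the unknown gives log [Pt^2+(aq)] = −0.597, so [Pt^2+(aq)] ≈ 0.25 M.

0.25 M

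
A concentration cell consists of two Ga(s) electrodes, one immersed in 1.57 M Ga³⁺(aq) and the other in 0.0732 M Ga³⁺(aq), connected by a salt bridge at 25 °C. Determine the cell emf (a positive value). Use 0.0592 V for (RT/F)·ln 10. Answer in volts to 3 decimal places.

0.026 V

For a concentration cell E°cell = 0, since both electrodes use the same couple.
The compartment with the higher Ga³⁺(aq) concentration (1.57 M) acts as the cathode; ions are reduced there and produced at the dilute (0.0732 M) anode.
With n = 3, Ecell = −(0.0592/3)·log([dilute]/[conc]) = −(0.0592/3)·log(0.0732/1.57) = +0.026 V.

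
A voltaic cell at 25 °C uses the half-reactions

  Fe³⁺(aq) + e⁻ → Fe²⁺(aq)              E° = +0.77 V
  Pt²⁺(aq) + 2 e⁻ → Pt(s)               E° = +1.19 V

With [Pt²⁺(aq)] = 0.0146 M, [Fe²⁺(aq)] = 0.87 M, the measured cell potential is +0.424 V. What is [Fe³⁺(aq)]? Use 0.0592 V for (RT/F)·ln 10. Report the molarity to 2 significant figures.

Pt²⁺/Pt is the cathode (higher E°); E°cell = +1.19 − (+0.77) = +0.42 V with n = 2.
Since E = E° − (0.0592/n)·log Q, log Q = n(E° − E)/0.0592 = −0.135.
The balanced reaction is Pt²⁺(aq) + 2 Fe²⁺(aq) → Pt(s) + 2 Fe³⁺(aq), so Q = [Fe³⁺(aq)]^2 / ([Pt²⁺(aq)]·[Fe²⁺(aq)]^2).
Solving for the unknown gives log [Fe³⁺(aq)] = −1.046, so [Fe³⁺(aq)] ≈ 0.090 M.

0.090 M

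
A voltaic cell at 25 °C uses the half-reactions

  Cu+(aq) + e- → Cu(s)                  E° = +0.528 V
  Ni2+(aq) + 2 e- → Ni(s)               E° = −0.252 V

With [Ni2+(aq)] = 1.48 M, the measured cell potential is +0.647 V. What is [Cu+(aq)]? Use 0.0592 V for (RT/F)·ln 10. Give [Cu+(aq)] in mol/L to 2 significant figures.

0.0069 M

With Cu⁺/Cu at the cathode and Ni²⁺/Ni at the anode, E°cell = +0.528 − (−0.252) = +0.780 V (n = 2).
Since E = E° − (0.0592/n)·log Q, log Q = n(E° − E)/0.0592 = 4.493.
Balancing electrons gives 2 Cu+(aq) + Ni(s) → 2 Cu(s) + Ni2+(aq); thus Q = [Ni2+(aq)] / [Cu+(aq)]^2.
Solving for the unknown gives log [Cu+(aq)] = −2.161, so [Cu+(aq)] ≈ 0.0069 M.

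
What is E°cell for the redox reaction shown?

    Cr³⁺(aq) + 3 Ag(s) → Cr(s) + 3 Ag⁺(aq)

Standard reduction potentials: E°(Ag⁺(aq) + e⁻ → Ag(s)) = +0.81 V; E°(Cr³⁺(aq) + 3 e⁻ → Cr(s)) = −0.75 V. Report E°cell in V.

−1.56 V

Cr³⁺(aq) gains electrons, so the Cr³⁺/Cr couple is the cathode; the Ag⁺/Ag couple is the anode.
E°cell = E°(cathode) − E°(anode) = −0.75 − (+0.81) = −1.56 V.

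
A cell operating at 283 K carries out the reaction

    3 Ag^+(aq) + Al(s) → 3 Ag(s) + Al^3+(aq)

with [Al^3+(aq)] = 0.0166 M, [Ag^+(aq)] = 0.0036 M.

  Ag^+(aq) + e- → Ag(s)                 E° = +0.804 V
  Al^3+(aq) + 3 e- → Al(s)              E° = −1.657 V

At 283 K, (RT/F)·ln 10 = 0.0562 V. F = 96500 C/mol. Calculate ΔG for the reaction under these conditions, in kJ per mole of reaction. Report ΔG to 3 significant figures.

E°cell = +0.804 − (−1.657) = +2.461 V; the balanced reaction transfers n = 3 electrons.
The reaction quotient is [Al^3+(aq)] / [Ag^+(aq)]^3 = 3.56×10^5; by Nernst, E = +2.461 − (0.0562/3)(5.551) = +2.3570 V.
Then ΔG = −nFE = −3 × 96500 × +2.3570 J/mol = −682 kJ/mol.

−682 kJ/mol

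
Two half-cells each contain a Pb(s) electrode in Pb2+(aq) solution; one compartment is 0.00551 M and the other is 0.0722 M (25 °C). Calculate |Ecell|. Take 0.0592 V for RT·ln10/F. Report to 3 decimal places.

0.033 V

For a concentration cell E°cell = 0, since both electrodes use the same couple.
The compartment with the higher Pb2+(aq) concentration (0.0722 M) acts as the cathode; ions are reduced there and produced at the dilute (0.00551 M) anode.
With n = 2, Ecell = −(0.0592/2)·log([dilute]/[conc]) = −(0.0592/2)·log(0.00551/0.0722) = +0.033 V.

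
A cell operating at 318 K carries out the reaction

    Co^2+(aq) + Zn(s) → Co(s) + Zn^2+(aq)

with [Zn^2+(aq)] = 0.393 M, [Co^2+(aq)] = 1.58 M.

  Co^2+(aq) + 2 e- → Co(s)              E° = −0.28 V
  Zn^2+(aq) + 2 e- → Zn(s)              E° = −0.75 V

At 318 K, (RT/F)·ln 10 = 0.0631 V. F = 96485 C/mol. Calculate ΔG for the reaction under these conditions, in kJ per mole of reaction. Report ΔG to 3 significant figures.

E°cell = −0.28 − (−0.75) = +0.47 V; the balanced reaction transfers n = 2 electrons.
Q = [Zn^2+(aq)] / [Co^2+(aq)] = 0.249, so log Q = −0.604 and E = +0.47 − (0.0631/2)(−0.604) = +0.4891 V.
ΔG = −nFE = −(2)(96485)(+0.4891) J/mol = −94.4 kJ/mol.

−94.4 kJ/mol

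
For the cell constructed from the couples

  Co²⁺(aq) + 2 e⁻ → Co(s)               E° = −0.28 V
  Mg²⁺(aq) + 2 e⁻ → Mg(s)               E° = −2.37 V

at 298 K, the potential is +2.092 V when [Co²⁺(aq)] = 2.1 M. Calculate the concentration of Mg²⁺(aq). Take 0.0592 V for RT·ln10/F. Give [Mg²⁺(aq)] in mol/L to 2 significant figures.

1.8 M

Co²⁺/Co is the cathode (higher E°); E°cell = −0.28 − (−2.37) = +2.09 V with n = 2.
From the Nernst equation, log Q = n(E° − E)/0.0592 = 2·(+2.09 − (+2.092))/0.0592 = −0.068.
Balancing electrons gives Co²⁺(aq) + Mg(s) → Co(s) + Mg²⁺(aq); thus Q = [Mg²⁺(aq)] / [Co²⁺(aq)].
Solving for the unknown gives log [Mg²⁺(aq)] = 0.254, so [Mg²⁺(aq)] ≈ 1.8 M.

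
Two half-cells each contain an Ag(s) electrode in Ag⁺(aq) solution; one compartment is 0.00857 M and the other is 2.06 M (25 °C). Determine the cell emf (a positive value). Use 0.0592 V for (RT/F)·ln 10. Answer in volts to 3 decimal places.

For a concentration cell E°cell = 0, since both electrodes use the same couple.
The compartment with the higher Ag⁺(aq) concentration (2.06 M) acts as the cathode; ions are reduced there and produced at the dilute (0.00857 M) anode.
With n = 1, Ecell = −(0.0592/1)·log([dilute]/[conc]) = −(0.0592/1)·log(0.00857/2.06) = +0.141 V.

0.141 V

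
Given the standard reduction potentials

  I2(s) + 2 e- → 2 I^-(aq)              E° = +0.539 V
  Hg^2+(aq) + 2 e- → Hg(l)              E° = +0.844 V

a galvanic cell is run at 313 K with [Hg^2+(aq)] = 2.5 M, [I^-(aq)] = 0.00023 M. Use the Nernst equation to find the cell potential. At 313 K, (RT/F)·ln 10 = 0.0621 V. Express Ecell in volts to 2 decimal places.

The Hg²⁺/Hg couple has the more positive E°, so it is the cathode; I₂/I⁻ is the anode.
E°cell = +0.844 − (+0.539) = +0.305 V, with n = 2 electrons transferred.
The balanced reaction is Hg^2+(aq) + 2 I^-(aq) → Hg(l) + I2(s), so Q = 1 / ([Hg^2+(aq)]·[I^-(aq)]^2) = 7.56×10^6 and log Q = 6.879.
Applying E = E° − (RT ln10/nF)·log Q gives +0.305 − (0.0621/2)(6.879) = +0.09 V.

+0.09 V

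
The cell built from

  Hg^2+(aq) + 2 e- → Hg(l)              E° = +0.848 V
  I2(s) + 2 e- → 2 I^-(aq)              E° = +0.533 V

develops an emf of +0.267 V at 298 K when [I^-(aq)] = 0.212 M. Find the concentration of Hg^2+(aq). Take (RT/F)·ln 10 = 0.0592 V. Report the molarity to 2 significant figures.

0.53 M

The Hg²⁺/Hg couple has the larger reduction potential, so it is the cathode: E°cell = +0.848 − (+0.533) = +0.315 V and n = 2.
Rearranging E = E° − (0.0592/n)·log Q gives log Q = 2(+0.315 − (+0.267))/0.0592 = 1.622.
For Hg^2+(aq) + 2 I^-(aq) → Hg(l) + I2(s), the reaction quotient is Q = 1 / ([Hg^2+(aq)]·[I^-(aq)]^2).
Isolating [Hg^2+(aq)] in Q = 10^{1.622} yields log [Hg^2+(aq)] = −0.275, i.e. 0.53 M.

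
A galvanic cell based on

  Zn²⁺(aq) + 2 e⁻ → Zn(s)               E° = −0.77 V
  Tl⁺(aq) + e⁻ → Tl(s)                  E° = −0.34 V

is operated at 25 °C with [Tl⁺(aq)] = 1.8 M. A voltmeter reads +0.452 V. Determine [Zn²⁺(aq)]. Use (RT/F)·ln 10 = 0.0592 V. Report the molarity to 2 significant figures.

0.59 M

The Tl⁺/Tl couple has the larger reduction potential, so it is the cathode: E°cell = −0.34 − (−0.77) = +0.43 V and n = 2.
Rearranging E = E° − (0.0592/n)·log Q gives log Q = 2(+0.43 − (+0.452))/0.0592 = −0.743.
The balanced reaction is 2 Tl⁺(aq) + Zn(s) → 2 Tl(s) + Zn²⁺(aq), so Q = [Zn²⁺(aq)] / [Tl⁺(aq)]^2.
Isolating [Zn²⁺(aq)] in Q = 10^{−0.743} yields log [Zn²⁺(aq)] = −0.232, i.e. 0.59 M.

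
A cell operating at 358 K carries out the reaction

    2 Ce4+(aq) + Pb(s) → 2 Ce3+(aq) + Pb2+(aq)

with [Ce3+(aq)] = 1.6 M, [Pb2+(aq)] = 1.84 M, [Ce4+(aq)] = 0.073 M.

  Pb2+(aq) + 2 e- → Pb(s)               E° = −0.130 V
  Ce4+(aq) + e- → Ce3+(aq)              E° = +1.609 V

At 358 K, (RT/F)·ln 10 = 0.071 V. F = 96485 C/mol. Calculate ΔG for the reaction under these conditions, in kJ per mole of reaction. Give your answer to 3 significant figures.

With Ce⁴⁺/Ce³⁺ reduced at the cathode, E°cell = +1.609 − (−0.130) = +1.739 V and n = 2.
The reaction quotient is ([Ce3+(aq)]^2·[Pb2+(aq)]) / [Ce4+(aq)]^2 = 884; by Nernst, E = +1.739 − (0.071/2)(2.946) = +1.6344 V.
Finally ΔG = −nFE = −(2)(96485 C/mol)(+1.6344 V) = −315 kJ/mol.

−315 kJ/mol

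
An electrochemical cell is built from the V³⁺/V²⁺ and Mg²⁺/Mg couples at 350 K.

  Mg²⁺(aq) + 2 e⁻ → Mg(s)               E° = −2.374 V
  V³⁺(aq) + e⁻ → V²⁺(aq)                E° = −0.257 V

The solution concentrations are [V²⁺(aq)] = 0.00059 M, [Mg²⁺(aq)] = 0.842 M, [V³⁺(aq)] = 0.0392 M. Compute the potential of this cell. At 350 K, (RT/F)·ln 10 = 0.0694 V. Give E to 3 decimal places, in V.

Since E°(V³⁺/V²⁺) > E°(Mg²⁺/Mg), V³⁺/V²⁺ serves as the cathode.
E°cell = E°cat − E°an = −0.257 − (−2.374) = +2.117 V; n = 2.
The balanced reaction is 2 V³⁺(aq) + Mg(s) → 2 V²⁺(aq) + Mg²⁺(aq), so Q = ([V²⁺(aq)]^2·[Mg²⁺(aq)]) / [V³⁺(aq)]^2 = 0.000191 and log Q = −3.720.
Applying E = E° − (RT ln10/nF)·log Q gives +2.117 − (0.0694/2)(−3.720) = +2.246 V.

+2.246 V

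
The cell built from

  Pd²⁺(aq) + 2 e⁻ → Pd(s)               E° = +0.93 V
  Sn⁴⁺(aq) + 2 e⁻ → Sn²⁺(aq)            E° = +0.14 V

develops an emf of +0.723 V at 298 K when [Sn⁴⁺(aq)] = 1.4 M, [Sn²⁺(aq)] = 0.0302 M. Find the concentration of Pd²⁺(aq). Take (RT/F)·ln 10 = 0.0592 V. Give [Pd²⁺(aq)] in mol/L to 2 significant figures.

Pd²⁺/Pd is the cathode (higher E°); E°cell = +0.93 − (+0.14) = +0.79 V with n = 2.
From the Nernst equation, log Q = n(E° − E)/0.0592 = 2·(+0.79 − (+0.723))/0.0592 = 2.264.
Balancing electrons gives Pd²⁺(aq) + Sn²⁺(aq) → Pd(s) + Sn⁴⁺(aq); thus Q = [Sn⁴⁺(aq)] / ([Pd²⁺(aq)]·[Sn²⁺(aq)]).
Isolating [Pd²⁺(aq)] in Q = 10^{2.264} yields log [Pd²⁺(aq)] = −0.598, i.e. 0.25 M.

0.25 M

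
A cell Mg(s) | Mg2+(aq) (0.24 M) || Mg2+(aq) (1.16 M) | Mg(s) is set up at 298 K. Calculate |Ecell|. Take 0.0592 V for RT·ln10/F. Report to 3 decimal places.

0.020 V

For a concentration cell E°cell = 0, since both electrodes use the same couple.
The compartment with the higher Mg2+(aq) concentration (1.16 M) acts as the cathode; ions are reduced there and produced at the dilute (0.24 M) anode.
With n = 2, Ecell = −(0.0592/2)·log([dilute]/[conc]) = −(0.0592/2)·log(0.24/1.16) = +0.020 V.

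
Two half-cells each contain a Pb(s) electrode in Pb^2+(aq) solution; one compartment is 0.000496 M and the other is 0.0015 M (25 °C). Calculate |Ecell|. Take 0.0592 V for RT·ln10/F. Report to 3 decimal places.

For a concentration cell E°cell = 0, since both electrodes use the same couple.
The compartment with the higher Pb^2+(aq) concentration (0.0015 M) acts as the cathode; ions are reduced there and produced at the dilute (0.000496 M) anode.
With n = 2, Ecell = −(0.0592/2)·log([dilute]/[conc]) = −(0.0592/2)·log(0.000496/0.0015) = +0.014 V.

0.014 V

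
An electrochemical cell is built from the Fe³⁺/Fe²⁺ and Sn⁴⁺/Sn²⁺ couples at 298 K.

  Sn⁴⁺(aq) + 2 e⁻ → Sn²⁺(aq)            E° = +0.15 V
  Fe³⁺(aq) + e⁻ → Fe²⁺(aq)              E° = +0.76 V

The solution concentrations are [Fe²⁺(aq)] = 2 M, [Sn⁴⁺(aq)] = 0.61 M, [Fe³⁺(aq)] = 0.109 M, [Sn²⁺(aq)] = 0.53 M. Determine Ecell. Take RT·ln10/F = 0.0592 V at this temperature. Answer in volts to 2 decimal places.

Fe³⁺/Fe²⁺ is reduced (cathode, E° = +0.76 V) and Sn⁴⁺/Sn²⁺ is oxidized (anode).
E°cell = E°cat − E°an = +0.76 − (+0.15) = +0.61 V; n = 2.
Balancing gives 2 Fe³⁺(aq) + Sn²⁺(aq) → 2 Fe²⁺(aq) + Sn⁴⁺(aq); hence Q = ([Fe²⁺(aq)]^2·[Sn⁴⁺(aq)]) / ([Fe³⁺(aq)]^2·[Sn²⁺(aq)]) = 387 (log Q = 2.588).
By the Nernst equation, E = +0.61 − (0.0592/2)·(2.588) = +0.53 V.

+0.53 V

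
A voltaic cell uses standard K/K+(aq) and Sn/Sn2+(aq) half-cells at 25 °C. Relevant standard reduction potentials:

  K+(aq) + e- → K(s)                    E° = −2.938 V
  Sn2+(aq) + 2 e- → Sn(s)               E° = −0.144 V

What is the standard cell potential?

+2.794 V

Of the two couples in this cell, the one with the more positive reduction potential is reduced at the cathode: here that is Sn²⁺/Sn (−0.144 V); K⁺/K (−2.938 V) is the anode.
E°cell = E°(cathode) − E°(anode) = −0.144 − (−2.938) = +2.794 V.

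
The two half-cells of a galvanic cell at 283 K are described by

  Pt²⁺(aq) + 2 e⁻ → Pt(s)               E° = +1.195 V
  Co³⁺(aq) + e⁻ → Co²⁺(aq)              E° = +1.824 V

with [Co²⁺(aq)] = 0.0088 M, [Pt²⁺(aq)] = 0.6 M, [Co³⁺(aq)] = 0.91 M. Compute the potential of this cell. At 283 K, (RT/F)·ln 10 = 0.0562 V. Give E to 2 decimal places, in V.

Co³⁺/Co²⁺ is reduced (cathode, E° = +1.824 V) and Pt²⁺/Pt is oxidized (anode).
E°cell = +1.824 − (+1.195) = +0.629 V, with n = 2 electrons transferred.
Balancing gives 2 Co³⁺(aq) + Pt(s) → 2 Co²⁺(aq) + Pt²⁺(aq); hence Q = ([Co²⁺(aq)]^2·[Pt²⁺(aq)]) / [Co³⁺(aq)]^2 = 5.61×10^−5 (log Q = −4.251).
E = E° − (0.0562/n)·log Q = +0.629 − (0.0562/2)(−4.251) = +0.75 V.

+0.75 V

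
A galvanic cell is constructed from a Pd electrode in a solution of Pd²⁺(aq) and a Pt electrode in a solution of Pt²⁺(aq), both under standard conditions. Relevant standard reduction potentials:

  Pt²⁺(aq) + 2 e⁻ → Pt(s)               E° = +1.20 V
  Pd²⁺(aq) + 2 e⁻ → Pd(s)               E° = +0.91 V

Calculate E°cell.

The Pt²⁺/Pt couple has the higher E°, so Pt ion is reduced (cathode) and Pd is oxidized (anode).
E°cell = E°(cathode) − E°(anode) = +1.20 − (+0.91) = +0.29 V.

+0.29 V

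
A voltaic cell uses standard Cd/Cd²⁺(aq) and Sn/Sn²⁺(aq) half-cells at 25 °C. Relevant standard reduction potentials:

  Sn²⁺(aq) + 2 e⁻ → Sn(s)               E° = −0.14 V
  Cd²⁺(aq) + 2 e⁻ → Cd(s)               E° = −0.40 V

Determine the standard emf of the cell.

The Sn²⁺/Sn couple has the higher E°, so Sn ion is reduced (cathode) and Cd is oxidized (anode).
E°cell = E°(cathode) − E°(anode) = −0.14 − (−0.40) = +0.26 V.

+0.26 V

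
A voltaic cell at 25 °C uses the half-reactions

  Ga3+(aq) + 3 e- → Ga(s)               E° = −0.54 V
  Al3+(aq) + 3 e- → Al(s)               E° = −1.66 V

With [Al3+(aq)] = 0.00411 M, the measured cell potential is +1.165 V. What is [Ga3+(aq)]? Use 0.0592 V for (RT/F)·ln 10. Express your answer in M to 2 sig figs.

0.78 M

Ga³⁺/Ga is the cathode (higher E°); E°cell = −0.54 − (−1.66) = +1.12 V with n = 3.
From the Nernst equation, log Q = n(E° − E)/0.0592 = 3·(+1.12 − (+1.165))/0.0592 = −2.280.
For Ga3+(aq) + Al(s) → Ga(s) + Al3+(aq), the reaction quotient is Q = [Al3+(aq)] / [Ga3+(aq)].
Solving for the unknown gives log [Ga3+(aq)] = −0.106, so [Ga3+(aq)] ≈ 0.78 M.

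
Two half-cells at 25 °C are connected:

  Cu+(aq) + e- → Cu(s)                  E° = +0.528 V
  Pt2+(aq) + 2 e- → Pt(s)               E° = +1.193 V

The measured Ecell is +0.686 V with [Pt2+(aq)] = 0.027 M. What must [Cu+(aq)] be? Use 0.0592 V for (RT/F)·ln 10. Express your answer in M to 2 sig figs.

0.073 M

Pt²⁺/Pt is the cathode (higher E°); E°cell = +1.193 − (+0.528) = +0.665 V with n = 2.
Since E = E° − (0.0592/n)·log Q, log Q = n(E° − E)/0.0592 = −0.709.
The balanced reaction is Pt2+(aq) + 2 Cu(s) → Pt(s) + 2 Cu+(aq), so Q = [Cu+(aq)]^2 / [Pt2+(aq)].
Isolating [Cu+(aq)] in Q = 10^{−0.709} yields log [Cu+(aq)] = −1.139, i.e. 0.073 M.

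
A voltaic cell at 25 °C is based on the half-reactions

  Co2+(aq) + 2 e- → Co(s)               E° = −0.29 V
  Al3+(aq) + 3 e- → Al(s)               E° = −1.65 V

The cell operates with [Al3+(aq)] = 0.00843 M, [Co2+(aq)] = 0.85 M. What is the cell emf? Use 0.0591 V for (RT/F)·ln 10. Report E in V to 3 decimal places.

+1.399 V

The Co²⁺/Co couple has the more positive E°, so it is the cathode; Al³⁺/Al is the anode.
E°cell = −0.29 − (−1.65) = +1.36 V, with n = 6 electrons transferred.
Balancing gives 3 Co2+(aq) + 2 Al(s) → 3 Co(s) + 2 Al3+(aq); hence Q = [Al3+(aq)]^2 / [Co2+(aq)]^3 = 0.000116 (log Q = −3.937).
By the Nernst equation, E = +1.36 − (0.0591/6)·(−3.937) = +1.399 V.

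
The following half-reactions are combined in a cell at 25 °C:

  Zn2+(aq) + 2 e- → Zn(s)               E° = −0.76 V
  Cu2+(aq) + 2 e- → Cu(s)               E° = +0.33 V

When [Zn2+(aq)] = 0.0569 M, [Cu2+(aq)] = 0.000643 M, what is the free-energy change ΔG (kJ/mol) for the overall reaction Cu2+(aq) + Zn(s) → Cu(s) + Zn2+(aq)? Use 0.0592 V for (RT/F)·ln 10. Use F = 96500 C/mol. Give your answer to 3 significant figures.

The standard cell potential is +0.33 − (−0.76) = +1.09 V, with n = 2 electrons in the balanced equation.
Q = [Zn2+(aq)] / [Cu2+(aq)] = 88.5, so log Q = 1.947 and E = +1.09 − (0.0592/2)(1.947) = +1.0324 V.
ΔG = −nFE = −(2)(96500)(+1.0324) J/mol = −199 kJ/mol.

−199 kJ/mol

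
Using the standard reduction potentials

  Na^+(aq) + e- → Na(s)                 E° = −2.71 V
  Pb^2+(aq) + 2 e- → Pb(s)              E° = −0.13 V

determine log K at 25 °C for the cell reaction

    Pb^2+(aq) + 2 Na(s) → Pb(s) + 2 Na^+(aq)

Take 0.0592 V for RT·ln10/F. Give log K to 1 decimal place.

The Pb²⁺/Pb couple is reduced (cathode); E°cell = −0.13 − (−2.71) = +2.58 V with n = 2.
At equilibrium E = 0, so log K = nE°cell / 0.0592 = (2)(+2.58) / 0.0592 = 87.2.

log K = 87.2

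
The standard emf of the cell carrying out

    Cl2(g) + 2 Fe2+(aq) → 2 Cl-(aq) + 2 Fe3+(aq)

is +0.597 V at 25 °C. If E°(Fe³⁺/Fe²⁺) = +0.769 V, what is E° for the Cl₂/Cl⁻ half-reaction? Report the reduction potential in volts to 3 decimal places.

+1.366 V

In the reaction as written the Cl₂/Cl⁻ couple is reduced (cathode) and Fe³⁺/Fe²⁺ is oxidized (anode), so E°cell = E°(Cl₂/Cl⁻) − E°(Fe³⁺/Fe²⁺).
E°(Cl₂/Cl⁻) = E°cell + E°(anode) = +0.597 + (+0.769) = +1.366 V.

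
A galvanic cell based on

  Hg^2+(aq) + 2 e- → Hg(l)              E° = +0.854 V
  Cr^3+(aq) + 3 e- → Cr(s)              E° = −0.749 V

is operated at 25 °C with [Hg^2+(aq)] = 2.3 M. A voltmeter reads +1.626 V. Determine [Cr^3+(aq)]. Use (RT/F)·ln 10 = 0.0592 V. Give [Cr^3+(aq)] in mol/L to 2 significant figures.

Hg²⁺/Hg is the cathode (higher E°); E°cell = +0.854 − (−0.749) = +1.603 V with n = 6.
Since E = E° − (0.0592/n)·log Q, log Q = n(E° − E)/0.0592 = −2.331.
Balancing electrons gives 3 Hg^2+(aq) + 2 Cr(s) → 3 Hg(l) + 2 Cr^3+(aq); thus Q = [Cr^3+(aq)]^2 / [Hg^2+(aq)]^3.
Substituting the known concentrations and solving, log [Cr^3+(aq)] = −0.623 and [Cr^3+(aq)] = 0.24 M.

0.24 M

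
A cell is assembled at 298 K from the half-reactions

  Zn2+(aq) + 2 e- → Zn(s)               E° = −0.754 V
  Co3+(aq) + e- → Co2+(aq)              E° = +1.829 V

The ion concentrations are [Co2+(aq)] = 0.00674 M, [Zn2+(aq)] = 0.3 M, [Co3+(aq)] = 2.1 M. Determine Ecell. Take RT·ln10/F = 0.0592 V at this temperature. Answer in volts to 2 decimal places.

+2.75 V

Co³⁺/Co²⁺ is reduced (cathode, E° = +1.829 V) and Zn²⁺/Zn is oxidized (anode).
The standard potential is +1.829 − (−0.754) = +2.583 V and the balanced reaction transfers n = 2 electrons.
For the overall reaction 2 Co3+(aq) + Zn(s) → 2 Co2+(aq) + Zn2+(aq), Q = ([Co2+(aq)]^2·[Zn2+(aq)]) / [Co3+(aq)]^2 = 3.09×10^−6, giving log Q = −5.510.
Applying E = E° − (RT ln10/nF)·log Q gives +2.583 − (0.0592/2)(−5.510) = +2.75 V.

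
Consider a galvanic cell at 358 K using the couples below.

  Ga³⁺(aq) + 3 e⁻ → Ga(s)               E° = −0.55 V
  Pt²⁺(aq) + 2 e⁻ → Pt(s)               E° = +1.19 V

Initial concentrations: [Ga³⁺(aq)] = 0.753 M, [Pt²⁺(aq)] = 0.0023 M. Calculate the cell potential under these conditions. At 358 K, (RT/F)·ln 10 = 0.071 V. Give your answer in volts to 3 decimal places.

+1.649 V

Pt²⁺/Pt is reduced (cathode, E° = +1.19 V) and Ga³⁺/Ga is oxidized (anode).
E°cell = E°cat − E°an = +1.19 − (−0.55) = +1.74 V; n = 6.
The balanced reaction is 3 Pt²⁺(aq) + 2 Ga(s) → 3 Pt(s) + 2 Ga³⁺(aq), so Q = [Ga³⁺(aq)]^2 / [Pt²⁺(aq)]^3 = 4.66×10^7 and log Q = 7.668.
E = E° − (0.071/n)·log Q = +1.74 − (0.071/6)(7.668) = +1.649 V.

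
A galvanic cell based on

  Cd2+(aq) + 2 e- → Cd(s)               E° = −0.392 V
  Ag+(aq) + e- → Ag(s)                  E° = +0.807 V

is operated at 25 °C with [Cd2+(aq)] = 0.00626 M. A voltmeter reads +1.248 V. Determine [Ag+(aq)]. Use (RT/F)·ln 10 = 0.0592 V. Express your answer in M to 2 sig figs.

Ag⁺/Ag is the cathode (higher E°); E°cell = +0.807 − (−0.392) = +1.199 V with n = 2.
Since E = E° − (0.0592/n)·log Q, log Q = n(E° − E)/0.0592 = −1.655.
Balancing electrons gives 2 Ag+(aq) + Cd(s) → 2 Ag(s) + Cd2+(aq); thus Q = [Cd2+(aq)] / [Ag+(aq)]^2.
Substituting the known concentrations and solving, log [Ag+(aq)] = −0.274 and [Ag+(aq)] = 0.53 M.

0.53 M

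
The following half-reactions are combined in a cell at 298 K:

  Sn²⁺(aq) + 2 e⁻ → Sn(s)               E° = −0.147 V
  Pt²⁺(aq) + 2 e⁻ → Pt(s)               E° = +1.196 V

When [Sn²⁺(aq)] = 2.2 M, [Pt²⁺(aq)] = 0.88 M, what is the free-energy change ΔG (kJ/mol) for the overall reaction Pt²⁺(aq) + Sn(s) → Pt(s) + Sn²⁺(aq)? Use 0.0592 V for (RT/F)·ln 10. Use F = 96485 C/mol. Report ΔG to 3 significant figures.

−257 kJ/mol

E°cell = +1.196 − (−0.147) = +1.343 V; the balanced reaction transfers n = 2 electrons.
Q = [Sn²⁺(aq)] / [Pt²⁺(aq)] = 2.5, so log Q = 0.398 and E = +1.343 − (0.0592/2)(0.398) = +1.3312 V.
ΔG = −nFE = −(2)(96485)(+1.3312) J/mol = −257 kJ/mol.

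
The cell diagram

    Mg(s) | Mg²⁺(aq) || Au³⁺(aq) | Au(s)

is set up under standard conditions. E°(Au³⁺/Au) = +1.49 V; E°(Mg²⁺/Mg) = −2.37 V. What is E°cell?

+3.86 V

By convention the left-hand electrode in cell notation is the anode (oxidation) and the right-hand electrode is the cathode (reduction).
E°cell = E°(right) − E°(left) = +1.49 − (−2.37) = +3.86 V.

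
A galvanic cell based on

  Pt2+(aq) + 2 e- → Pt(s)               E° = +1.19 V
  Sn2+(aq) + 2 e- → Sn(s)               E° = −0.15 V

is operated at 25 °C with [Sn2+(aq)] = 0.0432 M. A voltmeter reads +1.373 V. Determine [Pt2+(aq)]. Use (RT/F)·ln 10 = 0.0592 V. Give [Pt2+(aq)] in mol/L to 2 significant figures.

0.56 M

Pt²⁺/Pt is the cathode (higher E°); E°cell = +1.19 − (−0.15) = +1.34 V with n = 2.
Since E = E° − (0.0592/n)·log Q, log Q = n(E° − E)/0.0592 = −1.115.
For Pt2+(aq) + Sn(s) → Pt(s) + Sn2+(aq), the reaction quotient is Q = [Sn2+(aq)] / [Pt2+(aq)].
Substituting the known concentrations and solving, log [Pt2+(aq)] = −0.250 and [Pt2+(aq)] = 0.56 M.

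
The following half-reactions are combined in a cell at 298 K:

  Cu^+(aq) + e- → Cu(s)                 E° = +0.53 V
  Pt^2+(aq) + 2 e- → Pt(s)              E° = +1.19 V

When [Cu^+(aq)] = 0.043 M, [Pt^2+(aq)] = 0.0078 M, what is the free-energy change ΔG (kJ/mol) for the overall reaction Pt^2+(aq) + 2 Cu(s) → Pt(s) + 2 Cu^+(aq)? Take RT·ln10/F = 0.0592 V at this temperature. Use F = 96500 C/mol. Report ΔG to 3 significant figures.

−131 kJ/mol

The standard cell potential is +1.19 − (+0.53) = +0.66 V, with n = 2 electrons in the balanced equation.
The reaction quotient is [Cu^+(aq)]^2 / [Pt^2+(aq)] = 0.237; by Nernst, E = +0.66 − (0.0592/2)(−0.625) = +0.6785 V.
Then ΔG = −nFE = −2 × 96500 × +0.6785 J/mol = −131 kJ/mol.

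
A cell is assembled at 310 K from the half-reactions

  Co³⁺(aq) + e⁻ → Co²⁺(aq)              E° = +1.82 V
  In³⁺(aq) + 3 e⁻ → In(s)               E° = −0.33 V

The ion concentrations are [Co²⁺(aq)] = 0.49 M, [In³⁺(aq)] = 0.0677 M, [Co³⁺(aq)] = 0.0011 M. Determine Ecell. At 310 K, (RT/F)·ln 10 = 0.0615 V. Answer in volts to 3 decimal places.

+2.011 V

Since E°(Co³⁺/Co²⁺) > E°(In³⁺/In), Co³⁺/Co²⁺ serves as the cathode.
E°cell = E°cat − E°an = +1.82 − (−0.33) = +2.15 V; n = 3.
For the overall reaction 3 Co³⁺(aq) + In(s) → 3 Co²⁺(aq) + In³⁺(aq), Q = ([Co²⁺(aq)]^3·[In³⁺(aq)]) / [Co³⁺(aq)]^3 = 5.98×10^6, giving log Q = 6.777.
By the Nernst equation, E = +2.15 − (0.0615/3)·(6.777) = +2.011 V.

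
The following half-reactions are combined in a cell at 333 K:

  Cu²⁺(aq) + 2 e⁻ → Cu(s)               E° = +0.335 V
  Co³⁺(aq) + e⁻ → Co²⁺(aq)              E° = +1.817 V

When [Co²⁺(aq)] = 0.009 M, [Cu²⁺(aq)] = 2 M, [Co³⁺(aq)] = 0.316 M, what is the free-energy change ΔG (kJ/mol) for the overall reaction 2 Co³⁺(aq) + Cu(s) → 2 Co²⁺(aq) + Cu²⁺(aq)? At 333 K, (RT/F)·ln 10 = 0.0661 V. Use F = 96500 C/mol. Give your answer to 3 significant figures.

E°cell = +1.817 − (+0.335) = +1.482 V; the balanced reaction transfers n = 2 electrons.
Q = ([Co²⁺(aq)]^2·[Cu²⁺(aq)]) / [Co³⁺(aq)]^2 = 0.00162, so log Q = −2.790 and E = +1.482 − (0.0661/2)(−2.790) = +1.5742 V.
Finally ΔG = −nFE = −(2)(96500 C/mol)(+1.5742 V) = −304 kJ/mol.

−304 kJ/mol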